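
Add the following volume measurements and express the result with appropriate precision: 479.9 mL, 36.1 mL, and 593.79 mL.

1109.8 mL

479.9 mL + 36.1 mL + 593.79 mL = 1109.79 mL.
Addition/subtraction keeps the fewest decimal places: 479.9 → 1 decimal place, 36.1 → 1 decimal place, 593.79 → 2 decimal places; limit is 1.
Rounded to 1 decimal place: 1109.8 mL.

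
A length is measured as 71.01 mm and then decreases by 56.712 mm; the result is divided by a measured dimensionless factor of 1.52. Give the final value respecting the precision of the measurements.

9.41 mm

71.01 mm − 56.712 mm = 14.298 mm; the difference is limited to 2 decimal places (4 s.f.).
Carrying full precision, 14.298 ÷ 1.52 = 9.40657894737… mm; 1.52 has 3 s.f., so the result keeps min(4, 3) = 3 s.f.
Rounded to 3 significant figures: 9.41 mm.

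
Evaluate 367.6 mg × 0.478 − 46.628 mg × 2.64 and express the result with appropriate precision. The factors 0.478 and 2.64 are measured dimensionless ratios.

53 mg

367.6 × 0.478 = 175.7128 → 176 mg (3 s.f., last digit at the 10^0 place).
46.628 × 2.64 = 123.09792 → 1.23 × 10^2 mg (3 s.f., last digit at the 10^0 place).
Difference: 52.61488 mg; keep the coarser place, 10^0.
Result: 53 mg.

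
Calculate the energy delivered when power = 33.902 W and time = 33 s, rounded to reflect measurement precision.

energy delivered = 33.902 W × 33 s = 1118.766 J.
33.902 has 5 significant figures; 33 has 2.
Division/multiplication keeps the fewest: 2 significant figures.
Rounded: 1.1 × 10^3 J.

1.1 × 10^3 J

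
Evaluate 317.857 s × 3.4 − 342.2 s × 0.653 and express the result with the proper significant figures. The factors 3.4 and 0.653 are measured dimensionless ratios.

317.857 × 3.4 = 1080.7138 → 1.1 × 10³ s (2 s.f., last digit at the 10^2 place).
342.2 × 0.653 = 223.4566 → 2.23 × 10² s (3 s.f., last digit at the 10^0 place).
Difference: 857.2572 s; keep the coarser place, 10^2.
Result: 9 × 10² s.

9 × 10² s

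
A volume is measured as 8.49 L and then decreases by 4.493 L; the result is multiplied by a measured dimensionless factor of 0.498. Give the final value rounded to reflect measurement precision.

1.99 L

8.49 L − 4.493 L = 3.997 L; the difference is limited to 2 decimal places (3 s.f.).
Carrying full precision, 3.997 × 0.498 = 1.990506 L; 0.498 has 3 s.f., so the result keeps min(3, 3) = 3 s.f.
Rounded to 3 significant figures: 1.99 L.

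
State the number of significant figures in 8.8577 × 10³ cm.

8.8577 × 10³: in scientific notation every digit of the coefficient is significant.

5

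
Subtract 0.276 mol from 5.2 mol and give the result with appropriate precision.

5.2 mol − 0.276 mol = 4.924 mol.
Addition/subtraction keeps the fewest decimal places: 5.2 → 1 decimal place, 0.276 → 3 decimal places; limit is 1.
Rounded to 1 decimal place: 4.9 mol.

4.9 mol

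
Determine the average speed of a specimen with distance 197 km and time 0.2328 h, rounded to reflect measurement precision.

average speed = 197 km ÷ 0.2328 h = 846.219931271… km/h.
197 has 3 significant figures; 0.2328 has 4.
Division/multiplication keeps the fewest: 3 significant figures.
Rounded: 846 km/h.

846 km/h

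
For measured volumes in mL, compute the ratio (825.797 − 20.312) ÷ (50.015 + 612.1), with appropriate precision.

1.217

825.797 − 20.312 = 805.485, limited to 3 d.p. → 6 s.f.; 50.015 + 612.1 = 662.115, limited to 1 d.p. → 4 s.f.
Carrying full precision, 805.485 ÷ 662.115 = 1.21653338166…; keep min(6, 4) = 4 s.f.
Rounded to 4 significant figures: 1.217.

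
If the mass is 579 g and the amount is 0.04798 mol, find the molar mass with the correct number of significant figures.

1.21 × 10⁴ g/mol

molar mass = 579 g ÷ 0.04798 mol = 12067.5281367… g/mol.
579 has 3 significant figures; 0.04798 has 4.
Division/multiplication keeps the fewest: 3 significant figures.
Rounded: 1.21 × 10⁴ g/mol.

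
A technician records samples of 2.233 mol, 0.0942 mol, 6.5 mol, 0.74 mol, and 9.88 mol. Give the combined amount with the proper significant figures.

19.4 mol

2.233 mol + 0.0942 mol + 6.5 mol + 0.74 mol + 9.88 mol = 19.4472 mol.
Addition/subtraction keeps the fewest decimal places: 2.233 → 3 decimal places, 0.0942 → 4 decimal places, 6.5 → 1 decimal place, 0.74 → 2 decimal places, 9.88 → 2 decimal places; limit is 1.
Rounded to 1 decimal place: 19.4 mol.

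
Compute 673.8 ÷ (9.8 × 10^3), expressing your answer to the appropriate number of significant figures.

673.8 ÷ (9.8 × 10^3) = 0.0687551020408…
Multiplication/division keeps the fewest significant figures: 673.8 → 4 s.f., 9.8 × 10^3 → 2 s.f.; limit is 2.
Rounded to 2 significant figures: 0.069.

0.069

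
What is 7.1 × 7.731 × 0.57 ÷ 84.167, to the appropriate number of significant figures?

0.37

7.1 × 7.731 × 0.57 ÷ 84.167 = 0.371729502061…
Multiplication/division keeps the fewest significant figures: 7.1 → 2 s.f., 7.731 → 4 s.f., 0.57 → 2 s.f., 84.167 → 5 s.f.; limit is 2.
Rounded to 2 significant figures: 0.37.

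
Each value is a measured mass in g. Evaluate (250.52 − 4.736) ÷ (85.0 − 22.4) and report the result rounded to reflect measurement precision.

250.52 − 4.736 = 245.784, limited to 2 d.p. → 5 s.f.; 85.0 − 22.4 = 62.6, limited to 1 d.p. → 3 s.f.
Carrying full precision, 245.784 ÷ 62.6 = 3.92626198083…; keep min(5, 3) = 3 s.f.
Rounded to 3 significant figures: 3.93.

3.93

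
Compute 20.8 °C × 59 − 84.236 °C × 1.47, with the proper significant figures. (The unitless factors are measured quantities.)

1.1 × 10^3 °C

20.8 × 59 = 1227.2 → 1.2 × 10^3 °C (2 s.f., last digit at the 10^2 place).
84.236 × 1.47 = 123.82692 → 124 °C (3 s.f., last digit at the 10^0 place).
Difference: 1103.37308 °C; keep the coarser place, 10^2.
Result: 1.1 × 10^3 °C.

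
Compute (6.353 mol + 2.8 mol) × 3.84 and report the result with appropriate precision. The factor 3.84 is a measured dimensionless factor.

35 mol

6.353 mol + 2.8 mol = 9.153 mol; the sum is limited to 1 decimal place (2 s.f.).
Carrying full precision, 9.153 × 3.84 = 35.14752 mol; 3.84 has 3 s.f., so the result keeps min(2, 3) = 2 s.f.
Rounded to 2 significant figures: 35 mol.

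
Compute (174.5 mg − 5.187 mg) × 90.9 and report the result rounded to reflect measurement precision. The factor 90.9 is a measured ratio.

1.54 × 10^4 mg

174.5 mg − 5.187 mg = 169.313 mg; the difference is limited to 1 decimal place (4 s.f.).
Carrying full precision, 169.313 × 90.9 = 15390.5517 mg; 90.9 has 3 s.f., so the result keeps min(4, 3) = 3 s.f.
Rounded to 3 significant figures: 1.54 × 10^4 mg.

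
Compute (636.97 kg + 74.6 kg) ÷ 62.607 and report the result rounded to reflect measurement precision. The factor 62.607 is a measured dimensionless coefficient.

11.37 kg

636.97 kg + 74.6 kg = 711.57 kg; the sum is limited to 1 decimal place (4 s.f.).
Carrying full precision, 711.57 ÷ 62.607 = 11.3656619867… kg; 62.607 has 5 s.f., so the result keeps min(4, 5) = 4 s.f.
Rounded to 4 significant figures: 11.37 kg.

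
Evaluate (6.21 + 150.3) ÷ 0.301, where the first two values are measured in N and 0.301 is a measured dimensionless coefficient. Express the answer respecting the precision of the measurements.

6.21 N + 150.3 N = 156.51 N; the sum is limited to 1 decimal place (4 s.f.).
Carrying full precision, 156.51 ÷ 0.301 = 519.966777409… N; 0.301 has 3 s.f., so the result keeps min(4, 3) = 3 s.f.
Rounded to 3 significant figures: 5.20 × 10^2 N.

5.20 × 10^2 N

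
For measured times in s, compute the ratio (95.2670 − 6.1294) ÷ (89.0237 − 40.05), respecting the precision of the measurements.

1.820

95.2670 − 6.1294 = 89.1376, limited to 4 d.p. → 6 s.f.; 89.0237 − 40.05 = 48.9737, limited to 2 d.p. → 4 s.f.
Carrying full precision, 89.1376 ÷ 48.9737 = 1.82011161093…; keep min(6, 4) = 4 s.f.
Rounded to 4 significant figures: 1.820.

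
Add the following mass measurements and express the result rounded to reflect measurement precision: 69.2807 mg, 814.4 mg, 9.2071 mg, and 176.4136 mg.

69.2807 mg + 814.4 mg + 9.2071 mg + 176.4136 mg = 1069.3014 mg.
Addition/subtraction keeps the fewest decimal places: 69.2807 → 4 decimal places, 814.4 → 1 decimal place, 9.2071 → 4 decimal places, 176.4136 → 4 decimal places; limit is 1.
Rounded to 1 decimal place: 1069.3 mg.

1069.3 mg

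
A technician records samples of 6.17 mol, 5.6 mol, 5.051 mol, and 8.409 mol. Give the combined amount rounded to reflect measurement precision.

6.17 mol + 5.6 mol + 5.051 mol + 8.409 mol = 25.230 mol.
Addition/subtraction keeps the fewest decimal places: 6.17 → 2 decimal places, 5.6 → 1 decimal place, 5.051 → 3 decimal places, 8.409 → 3 decimal places; limit is 1.
Rounded to 1 decimal place: 25.2 mol.

25.2 mol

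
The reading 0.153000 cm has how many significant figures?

0.153000: leading zeros are not significant; trailing zeros after a decimal point are significant.

6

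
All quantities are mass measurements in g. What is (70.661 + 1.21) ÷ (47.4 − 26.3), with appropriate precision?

70.661 + 1.21 = 71.871, limited to 2 d.p. → 4 s.f.; 47.4 − 26.3 = 21.1, limited to 1 d.p. → 3 s.f.
Carrying full precision, 71.871 ÷ 21.1 = 3.40620853081…; keep min(4, 3) = 3 s.f.
Rounded to 3 significant figures: 3.41.

3.41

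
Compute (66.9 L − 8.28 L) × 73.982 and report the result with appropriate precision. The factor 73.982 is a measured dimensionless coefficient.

4.34 × 10^3 L

66.9 L − 8.28 L = 58.62 L; the difference is limited to 1 decimal place (3 s.f.).
Carrying full precision, 58.62 × 73.982 = 4336.82484 L; 73.982 has 5 s.f., so the result keeps min(3, 5) = 3 s.f.
Rounded to 3 significant figures: 4.34 × 10^3 L.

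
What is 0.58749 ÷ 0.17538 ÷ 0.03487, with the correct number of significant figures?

96.07

0.58749 ÷ 0.17538 ÷ 0.03487 = 96.0657251836…
Multiplication/division keeps the fewest significant figures: 0.58749 → 5 s.f., 0.17538 → 5 s.f., 0.03487 → 4 s.f.; limit is 4.
Rounded to 4 significant figures: 96.07.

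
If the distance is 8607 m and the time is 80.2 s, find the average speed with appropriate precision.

average speed = 8607 m ÷ 80.2 s = 107.319201995… m/s.
8607 has 4 significant figures; 80.2 has 3.
Division/multiplication keeps the fewest: 3 significant figures.
Rounded: 107 m/s.

107 m/s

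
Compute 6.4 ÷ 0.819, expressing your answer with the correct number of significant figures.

7.8

6.4 ÷ 0.819 = 7.81440781441…
Multiplication/division keeps the fewest significant figures: 6.4 → 2 s.f., 0.819 → 3 s.f.; limit is 2.
Rounded to 2 significant figures: 7.8.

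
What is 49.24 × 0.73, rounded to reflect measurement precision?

36

49.24 × 0.73 = 35.9452
Multiplication/division keeps the fewest significant figures: 49.24 → 4 s.f., 0.73 → 2 s.f.; limit is 2.
Rounded to 2 significant figures: 36.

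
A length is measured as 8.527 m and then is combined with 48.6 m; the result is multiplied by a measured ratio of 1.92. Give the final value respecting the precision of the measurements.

110. m

8.527 m + 48.6 m = 57.127 m; the sum is limited to 1 decimal place (3 s.f.).
Carrying full precision, 57.127 × 1.92 = 109.68384 m; 1.92 has 3 s.f., so the result keeps min(3, 3) = 3 s.f.
Rounded to 3 significant figures: 110. m.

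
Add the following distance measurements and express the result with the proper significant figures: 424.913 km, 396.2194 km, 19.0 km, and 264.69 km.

424.913 km + 396.2194 km + 19.0 km + 264.69 km = 1104.8224 km.
Addition/subtraction keeps the fewest decimal places: 424.913 → 3 decimal places, 396.2194 → 4 decimal places, 19.0 → 1 decimal place, 264.69 → 2 decimal places; limit is 1.
Rounded to 1 decimal place: 1.1048 × 10^3 km.

1.1048 × 10^3 km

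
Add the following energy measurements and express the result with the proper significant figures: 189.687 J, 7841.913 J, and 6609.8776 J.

14641.478 J

189.687 J + 7841.913 J + 6609.8776 J = 14641.4776 J.
Addition/subtraction keeps the fewest decimal places: 189.687 → 3 decimal places, 7841.913 → 3 decimal places, 6609.8776 → 4 decimal places; limit is 3.
Rounded to 3 decimal places: 14641.478 J.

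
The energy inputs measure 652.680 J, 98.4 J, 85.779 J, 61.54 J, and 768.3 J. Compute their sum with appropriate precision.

1666.7 J

652.680 J + 98.4 J + 85.779 J + 61.54 J + 768.3 J = 1666.699 J.
Addition/subtraction keeps the fewest decimal places: 652.680 → 3 decimal places, 98.4 → 1 decimal place, 85.779 → 3 decimal places, 61.54 → 2 decimal places, 768.3 → 1 decimal place; limit is 1.
Rounded to 1 decimal place: 1666.7 J.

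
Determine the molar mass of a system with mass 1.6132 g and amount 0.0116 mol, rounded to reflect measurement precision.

139 g/mol

molar mass = 1.6132 g ÷ 0.0116 mol = 139.068965517… g/mol.
1.6132 has 5 significant figures; 0.0116 has 3.
Division/multiplication keeps the fewest: 3 significant figures.
Rounded: 139 g/mol.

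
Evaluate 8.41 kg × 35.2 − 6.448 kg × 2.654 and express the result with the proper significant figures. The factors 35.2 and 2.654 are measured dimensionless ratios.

279 kg

8.41 × 35.2 = 296.032 → 296 kg (3 s.f., last digit at the 10^0 place).
6.448 × 2.654 = 17.112992 → 17.11 kg (4 s.f., last digit at the 10^-2 place).
Difference: 278.919008 kg; keep the coarser place, 10^0.
Result: 279 kg.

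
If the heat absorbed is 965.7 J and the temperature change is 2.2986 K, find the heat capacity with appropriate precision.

4.201 × 10² J/K

heat capacity = 965.7 J ÷ 2.2986 K = 420.125293657… J/K.
965.7 has 4 significant figures; 2.2986 has 5.
Division/multiplication keeps the fewest: 4 significant figures.
Rounded: 4.201 × 10² J/K.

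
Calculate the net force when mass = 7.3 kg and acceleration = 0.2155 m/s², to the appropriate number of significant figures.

net force = 7.3 kg × 0.2155 m/s² = 1.57315 N.
7.3 has 2 significant figures; 0.2155 has 4.
Division/multiplication keeps the fewest: 2 significant figures.
Rounded: 1.6 N.

1.6 N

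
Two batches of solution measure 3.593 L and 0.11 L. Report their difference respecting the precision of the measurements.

3.593 L − 0.11 L = 3.483 L.
Addition/subtraction keeps the fewest decimal places: 3.593 → 3 decimal places, 0.11 → 2 decimal places; limit is 2.
Rounded to 2 decimal places: 3.48 L.

3.48 L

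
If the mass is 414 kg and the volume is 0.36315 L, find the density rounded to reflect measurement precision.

density = 414 kg ÷ 0.36315 L = 1140.02478315… kg/L.
414 has 3 significant figures; 0.36315 has 5.
Division/multiplication keeps the fewest: 3 significant figures.
Rounded: 1.14 × 10^3 kg/L.

1.14 × 10^3 kg/L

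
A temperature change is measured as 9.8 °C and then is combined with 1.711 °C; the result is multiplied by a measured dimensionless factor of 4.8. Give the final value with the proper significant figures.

55 °C

9.8 °C + 1.711 °C = 11.511 °C; the sum is limited to 1 decimal place (3 s.f.).
Carrying full precision, 11.511 × 4.8 = 55.2528 °C; 4.8 has 2 s.f., so the result keeps min(3, 2) = 2 s.f.
Rounded to 2 significant figures: 55 °C.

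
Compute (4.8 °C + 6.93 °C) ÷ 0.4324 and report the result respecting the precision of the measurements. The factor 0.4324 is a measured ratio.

4.8 °C + 6.93 °C = 11.73 °C; the sum is limited to 1 decimal place (3 s.f.).
Carrying full precision, 11.73 ÷ 0.4324 = 27.1276595745… °C; 0.4324 has 4 s.f., so the result keeps min(3, 4) = 3 s.f.
Rounded to 3 significant figures: 27.1 °C.

27.1 °C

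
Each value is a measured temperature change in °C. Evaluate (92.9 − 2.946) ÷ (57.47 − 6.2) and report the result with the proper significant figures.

1.75

92.9 − 2.946 = 89.954, limited to 1 d.p. → 3 s.f.; 57.47 − 6.2 = 51.27, limited to 1 d.p. → 3 s.f.
Carrying full precision, 89.954 ÷ 51.27 = 1.7545153111…; keep min(3, 3) = 3 s.f.
Rounded to 3 significant figures: 1.75.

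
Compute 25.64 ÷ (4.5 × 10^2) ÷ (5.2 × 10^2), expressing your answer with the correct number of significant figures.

25.64 ÷ (4.5 × 10^2) ÷ (5.2 × 10^2) = 0.000109572649573…
Multiplication/division keeps the fewest significant figures: 25.64 → 4 s.f., 4.5 × 10^2 → 2 s.f., 5.2 × 10^2 → 2 s.f.; limit is 2.
Rounded to 2 significant figures: 1.1 × 10^-4.

1.1 × 10^-4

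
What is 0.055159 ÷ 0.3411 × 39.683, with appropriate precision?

6.417

0.055159 ÷ 0.3411 × 39.683 = 6.41710523893…
Multiplication/division keeps the fewest significant figures: 0.055159 → 5 s.f., 0.3411 → 4 s.f., 39.683 → 5 s.f.; limit is 4.
Rounded to 4 significant figures: 6.417.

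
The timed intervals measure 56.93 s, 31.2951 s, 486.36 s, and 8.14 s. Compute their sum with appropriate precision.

582.73 s

56.93 s + 31.2951 s + 486.36 s + 8.14 s = 582.7251 s.
Addition/subtraction keeps the fewest decimal places: 56.93 → 2 decimal places, 31.2951 → 4 decimal places, 486.36 → 2 decimal places, 8.14 → 2 decimal places; limit is 2.
Rounded to 2 decimal places: 582.73 s.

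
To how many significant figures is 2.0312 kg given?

5

2.0312: zeros between nonzero digits are significant.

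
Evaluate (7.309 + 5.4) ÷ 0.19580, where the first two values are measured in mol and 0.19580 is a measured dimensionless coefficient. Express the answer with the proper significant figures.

64.9 mol

7.309 mol + 5.4 mol = 12.709 mol; the sum is limited to 1 decimal place (3 s.f.).
Carrying full precision, 12.709 ÷ 0.19580 = 64.9080694586… mol; 0.19580 has 5 s.f., so the result keeps min(3, 5) = 3 s.f.
Rounded to 3 significant figures: 64.9 mol.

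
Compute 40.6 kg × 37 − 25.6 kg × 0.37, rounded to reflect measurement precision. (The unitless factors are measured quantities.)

40.6 × 37 = 1502.2 → 1.5 × 10³ kg (2 s.f., last digit at the 10^2 place).
25.6 × 0.37 = 9.472 → 9.5 kg (2 s.f., last digit at the 10^-1 place).
Difference: 1492.728 kg; keep the coarser place, 10^2.
Result: 1.5 × 10³ kg.

1.5 × 10³ kg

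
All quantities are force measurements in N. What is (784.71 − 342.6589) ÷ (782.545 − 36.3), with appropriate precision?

784.71 − 342.6589 = 442.0511, limited to 2 d.p. → 5 s.f.; 782.545 − 36.3 = 746.245, limited to 1 d.p. → 4 s.f.
Carrying full precision, 442.0511 ÷ 746.245 = 0.592367252042…; keep min(5, 4) = 4 s.f.
Rounded to 4 significant figures: 0.5924.

0.5924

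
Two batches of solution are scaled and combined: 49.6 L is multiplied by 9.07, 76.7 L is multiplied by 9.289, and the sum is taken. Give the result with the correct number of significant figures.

49.6 × 9.07 = 449.872 → 4.50 × 10² L (3 s.f., last digit at the 10^0 place).
76.7 × 9.289 = 712.4663 → 712 L (3 s.f., last digit at the 10^0 place).
Sum: 1162.3383 L; keep the coarser place, 10^0.
Result: 1162 L.

1162 L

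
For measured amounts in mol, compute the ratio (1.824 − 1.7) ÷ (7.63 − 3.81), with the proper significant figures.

1.824 − 1.7 = 0.124, limited to 1 d.p. → 1 s.f.; 7.63 − 3.81 = 3.82, limited to 2 d.p. → 3 s.f.
Carrying full precision, 0.124 ÷ 3.82 = 0.0324607329843…; keep min(1, 3) = 1 s.f.
Rounded to 1 significant figure: 0.03.

0.03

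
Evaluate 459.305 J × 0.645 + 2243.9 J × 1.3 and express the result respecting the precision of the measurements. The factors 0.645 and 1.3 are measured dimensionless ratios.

3.2 × 10^3 J

459.305 × 0.645 = 296.251725 → 296 J (3 s.f., last digit at the 10^0 place).
2243.9 × 1.3 = 2917.07 → 2.9 × 10^3 J (2 s.f., last digit at the 10^2 place).
Sum: 3213.321725 J; keep the coarser place, 10^2.
Result: 3.2 × 10^3 J.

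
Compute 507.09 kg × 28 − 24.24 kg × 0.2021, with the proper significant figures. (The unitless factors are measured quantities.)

507.09 × 28 = 14198.52 → 1.4 × 10⁴ kg (2 s.f., last digit at the 10^3 place).
24.24 × 0.2021 = 4.898904 → 4.899 kg (4 s.f., last digit at the 10^-3 place).
Difference: 14193.621096 kg; keep the coarser place, 10^3.
Result: 1.4 × 10⁴ kg.

1.4 × 10⁴ kg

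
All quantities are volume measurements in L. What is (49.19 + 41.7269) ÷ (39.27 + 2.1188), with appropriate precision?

49.19 + 41.7269 = 90.9169, limited to 2 d.p. → 4 s.f.; 39.27 + 2.1188 = 41.3888, limited to 2 d.p. → 4 s.f.
Carrying full precision, 90.9169 ÷ 41.3888 = 2.19665465053…; keep min(4, 4) = 4 s.f.
Rounded to 4 significant figures: 2.197.

2.197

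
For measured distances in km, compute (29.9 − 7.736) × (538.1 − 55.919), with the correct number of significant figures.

1.07 × 10⁴ km²

29.9 − 7.736 = 22.164, limited to 1 d.p. → 3 s.f.; 538.1 − 55.919 = 482.181, limited to 1 d.p. → 4 s.f.
Carrying full precision, 22.164 × 482.181 = 10687.059684; keep min(3, 4) = 3 s.f.
Rounded to 3 significant figures: 1.07 × 10⁴ km².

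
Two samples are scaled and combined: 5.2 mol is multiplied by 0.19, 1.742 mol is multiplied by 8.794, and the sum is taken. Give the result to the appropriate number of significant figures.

16.31 mol

5.2 × 0.19 = 0.988 → 0.99 mol (2 s.f., last digit at the 10^-2 place).
1.742 × 8.794 = 15.319148 → 15.32 mol (4 s.f., last digit at the 10^-2 place).
Sum: 16.307148 mol; keep the coarser place, 10^-2.
Result: 16.31 mol.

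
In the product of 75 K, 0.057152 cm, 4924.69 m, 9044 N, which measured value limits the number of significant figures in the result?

75 K → 2 s.f.; 0.057152 cm → 5 s.f.; 4924.69 m → 6 s.f.; 9044 N → 4 s.f.
The fewest is 2 significant figures, from 75 K.

75 K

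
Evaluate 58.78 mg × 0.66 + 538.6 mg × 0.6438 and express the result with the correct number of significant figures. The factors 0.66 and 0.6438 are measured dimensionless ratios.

386 mg

58.78 × 0.66 = 38.7948 → 39 mg (2 s.f., last digit at the 10^0 place).
538.6 × 0.6438 = 346.75068 → 346.8 mg (4 s.f., last digit at the 10^-1 place).
Sum: 385.54548 mg; keep the coarser place, 10^0.
Result: 386 mg.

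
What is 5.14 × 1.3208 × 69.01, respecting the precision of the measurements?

4.69 × 10²

5.14 × 1.3208 × 69.01 = 468.50281712
Multiplication/division keeps the fewest significant figures: 5.14 → 3 s.f., 1.3208 → 5 s.f., 69.01 → 4 s.f.; limit is 3.
Rounded to 3 significant figures: 4.69 × 10².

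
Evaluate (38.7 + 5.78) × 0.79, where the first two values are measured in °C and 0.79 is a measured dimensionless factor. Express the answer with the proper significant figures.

35 °C

38.7 °C + 5.78 °C = 44.48 °C; the sum is limited to 1 decimal place (3 s.f.).
Carrying full precision, 44.48 × 0.79 = 35.1392 °C; 0.79 has 2 s.f., so the result keeps min(3, 2) = 2 s.f.
Rounded to 2 significant figures: 35 °C.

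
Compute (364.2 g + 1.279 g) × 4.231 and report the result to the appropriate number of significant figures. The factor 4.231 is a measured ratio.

1546 g

364.2 g + 1.279 g = 365.479 g; the sum is limited to 1 decimal place (4 s.f.).
Carrying full precision, 365.479 × 4.231 = 1546.341649 g; 4.231 has 4 s.f., so the result keeps min(4, 4) = 4 s.f.
Rounded to 4 significant figures: 1546 g.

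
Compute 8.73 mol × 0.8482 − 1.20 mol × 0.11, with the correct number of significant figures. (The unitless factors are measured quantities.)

8.73 × 0.8482 = 7.404786 → 7.40 mol (3 s.f., last digit at the 10^-2 place).
1.20 × 0.11 = 0.132 → 0.13 mol (2 s.f., last digit at the 10^-2 place).
Difference: 7.272786 mol; keep the coarser place, 10^-2.
Result: 7.27 mol.

7.27 mol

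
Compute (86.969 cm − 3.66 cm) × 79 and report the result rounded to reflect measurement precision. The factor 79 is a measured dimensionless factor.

86.969 cm − 3.66 cm = 83.309 cm; the difference is limited to 2 decimal places (4 s.f.).
Carrying full precision, 83.309 × 79 = 6581.411 cm; 79 has 2 s.f., so the result keeps min(4, 2) = 2 s.f.
Rounded to 2 significant figures: 6.6 × 10^3 cm.

6.6 × 10^3 cm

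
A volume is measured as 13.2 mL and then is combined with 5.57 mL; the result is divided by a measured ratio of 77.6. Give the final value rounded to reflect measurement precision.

13.2 mL + 5.57 mL = 18.77 mL; the sum is limited to 1 decimal place (3 s.f.).
Carrying full precision, 18.77 ÷ 77.6 = 0.241881443299… mL; 77.6 has 3 s.f., so the result keeps min(3, 3) = 3 s.f.
Rounded to 3 significant figures: 0.242 mL.

0.242 mL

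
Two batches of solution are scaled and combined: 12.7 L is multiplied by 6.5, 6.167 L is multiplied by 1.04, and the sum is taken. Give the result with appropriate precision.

89 L

12.7 × 6.5 = 82.55 → 83 L (2 s.f., last digit at the 10^0 place).
6.167 × 1.04 = 6.41368 → 6.41 L (3 s.f., last digit at the 10^-2 place).
Sum: 88.96368 L; keep the coarser place, 10^0.
Result: 89 L.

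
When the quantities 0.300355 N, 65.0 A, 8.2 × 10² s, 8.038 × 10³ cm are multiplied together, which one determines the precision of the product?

8.2 × 10² s

0.300355 N → 6 s.f.; 65.0 A → 3 s.f.; 8.2 × 10² s → 2 s.f.; 8.038 × 10³ cm → 4 s.f.
The fewest is 2 significant figures, from 8.2 × 10² s.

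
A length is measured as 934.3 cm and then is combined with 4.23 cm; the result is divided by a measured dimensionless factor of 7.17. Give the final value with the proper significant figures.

131 cm

934.3 cm + 4.23 cm = 938.53 cm; the sum is limited to 1 decimal place (4 s.f.).
Carrying full precision, 938.53 ÷ 7.17 = 130.89679219… cm; 7.17 has 3 s.f., so the result keeps min(4, 3) = 3 s.f.
Rounded to 3 significant figures: 131 cm.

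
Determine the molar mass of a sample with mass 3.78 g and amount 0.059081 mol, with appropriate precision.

64.0 g/mol

molar mass = 3.78 g ÷ 0.059081 mol = 63.9799597163… g/mol.
3.78 has 3 significant figures; 0.059081 has 5.
Division/multiplication keeps the fewest: 3 significant figures.
Rounded: 64.0 g/mol.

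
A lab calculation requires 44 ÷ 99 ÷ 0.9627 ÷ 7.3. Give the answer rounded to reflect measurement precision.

0.063

44 ÷ 99 ÷ 0.9627 ÷ 7.3 = 0.0632417166395…
Multiplication/division keeps the fewest significant figures: 44 → 2 s.f., 99 → 2 s.f., 0.9627 → 4 s.f., 7.3 → 2 s.f.; limit is 2.
Rounded to 2 significant figures: 0.063.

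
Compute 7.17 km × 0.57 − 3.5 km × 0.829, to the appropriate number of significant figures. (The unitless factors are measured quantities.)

7.17 × 0.57 = 4.0869 → 4.1 km (2 s.f., last digit at the 10^-1 place).
3.5 × 0.829 = 2.9015 → 2.9 km (2 s.f., last digit at the 10^-1 place).
Difference: 1.1854 km; keep the coarser place, 10^-1.
Result: 1.2 km.

1.2 km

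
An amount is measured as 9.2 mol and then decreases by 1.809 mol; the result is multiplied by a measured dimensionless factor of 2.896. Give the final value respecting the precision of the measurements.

9.2 mol − 1.809 mol = 7.391 mol; the difference is limited to 1 decimal place (2 s.f.).
Carrying full precision, 7.391 × 2.896 = 21.404336 mol; 2.896 has 4 s.f., so the result keeps min(2, 4) = 2 s.f.
Rounded to 2 significant figures: 21 mol.

21 mol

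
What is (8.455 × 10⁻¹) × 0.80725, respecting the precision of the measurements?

0.6825

(8.455 × 10⁻¹) × 0.80725 = 0.682529875
Multiplication/division keeps the fewest significant figures: 8.455 × 10⁻¹ → 4 s.f., 0.80725 → 5 s.f.; limit is 4.
Rounded to 4 significant figures: 0.6825.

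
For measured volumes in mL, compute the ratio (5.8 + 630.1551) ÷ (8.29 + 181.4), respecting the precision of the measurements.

3.353

5.8 + 630.1551 = 635.9551, limited to 1 d.p. → 4 s.f.; 8.29 + 181.4 = 189.69, limited to 1 d.p. → 4 s.f.
Carrying full precision, 635.9551 ÷ 189.69 = 3.35260214033…; keep min(4, 4) = 4 s.f.
Rounded to 4 significant figures: 3.353.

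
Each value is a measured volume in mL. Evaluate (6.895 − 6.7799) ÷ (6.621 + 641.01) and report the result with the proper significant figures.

1.78 × 10⁻⁴

6.895 − 6.7799 = 0.1151, limited to 3 d.p. → 3 s.f.; 6.621 + 641.01 = 647.631, limited to 2 d.p. → 5 s.f.
Carrying full precision, 0.1151 ÷ 647.631 = 0.000177724661111…; keep min(3, 5) = 3 s.f.
Rounded to 3 significant figures: 1.78 × 10⁻⁴.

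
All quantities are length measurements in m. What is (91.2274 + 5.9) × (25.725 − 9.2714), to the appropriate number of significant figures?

91.2274 + 5.9 = 97.1274, limited to 1 d.p. → 3 s.f.; 25.725 − 9.2714 = 16.4536, limited to 3 d.p. → 5 s.f.
Carrying full precision, 97.1274 × 16.4536 = 1598.09538864; keep min(3, 5) = 3 s.f.
Rounded to 3 significant figures: 1.60 × 10³ m².

1.60 × 10³ m²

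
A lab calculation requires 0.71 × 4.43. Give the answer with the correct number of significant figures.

0.71 × 4.43 = 3.1453
Multiplication/division keeps the fewest significant figures: 0.71 → 2 s.f., 4.43 → 3 s.f.; limit is 2.
Rounded to 2 significant figures: 3.1.

3.1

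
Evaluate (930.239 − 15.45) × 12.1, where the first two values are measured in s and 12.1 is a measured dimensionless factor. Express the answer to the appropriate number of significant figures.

1.11 × 10⁴ s

930.239 s − 15.45 s = 914.789 s; the difference is limited to 2 decimal places (5 s.f.).
Carrying full precision, 914.789 × 12.1 = 11068.9469 s; 12.1 has 3 s.f., so the result keeps min(5, 3) = 3 s.f.
Rounded to 3 significant figures: 1.11 × 10⁴ s.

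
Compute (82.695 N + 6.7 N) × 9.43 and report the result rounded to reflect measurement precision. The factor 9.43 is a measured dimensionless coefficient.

843 N

82.695 N + 6.7 N = 89.395 N; the sum is limited to 1 decimal place (3 s.f.).
Carrying full precision, 89.395 × 9.43 = 842.99485 N; 9.43 has 3 s.f., so the result keeps min(3, 3) = 3 s.f.
Rounded to 3 significant figures: 843 N.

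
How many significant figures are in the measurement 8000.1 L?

5

8000.1: zeros between nonzero digits are significant.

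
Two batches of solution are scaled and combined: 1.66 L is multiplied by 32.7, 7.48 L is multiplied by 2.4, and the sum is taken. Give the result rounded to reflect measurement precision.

72 L

1.66 × 32.7 = 54.282 → 54.3 L (3 s.f., last digit at the 10^-1 place).
7.48 × 2.4 = 17.952 → 18 L (2 s.f., last digit at the 10^0 place).
Sum: 72.234 L; keep the coarser place, 10^0.
Result: 72 L.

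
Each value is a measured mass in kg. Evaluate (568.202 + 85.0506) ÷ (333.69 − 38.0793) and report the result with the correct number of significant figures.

568.202 + 85.0506 = 653.2526, limited to 3 d.p. → 6 s.f.; 333.69 − 38.0793 = 295.6107, limited to 2 d.p. → 5 s.f.
Carrying full precision, 653.2526 ÷ 295.6107 = 2.20984084812…; keep min(6, 5) = 5 s.f.
Rounded to 5 significant figures: 2.2098.

2.2098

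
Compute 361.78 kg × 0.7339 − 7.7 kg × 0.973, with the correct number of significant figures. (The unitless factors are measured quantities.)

361.78 × 0.7339 = 265.510342 → 265.5 kg (4 s.f., last digit at the 10^-1 place).
7.7 × 0.973 = 7.4921 → 7.5 kg (2 s.f., last digit at the 10^-1 place).
Difference: 258.018242 kg; keep the coarser place, 10^-1.
Result: 258.0 kg.

258.0 kg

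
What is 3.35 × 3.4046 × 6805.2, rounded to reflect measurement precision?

3.35 × 3.4046 × 6805.2 = 77616.096132
Multiplication/division keeps the fewest significant figures: 3.35 → 3 s.f., 3.4046 → 5 s.f., 6805.2 → 5 s.f.; limit is 3.
Rounded to 3 significant figures: 7.76 × 10⁴.

7.76 × 10⁴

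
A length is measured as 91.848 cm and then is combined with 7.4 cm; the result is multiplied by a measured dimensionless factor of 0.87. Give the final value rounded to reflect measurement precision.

91.848 cm + 7.4 cm = 99.248 cm; the sum is limited to 1 decimal place (3 s.f.).
Carrying full precision, 99.248 × 0.87 = 86.34576 cm; 0.87 has 2 s.f., so the result keeps min(3, 2) = 2 s.f.
Rounded to 2 significant figures: 86 cm.

86 cm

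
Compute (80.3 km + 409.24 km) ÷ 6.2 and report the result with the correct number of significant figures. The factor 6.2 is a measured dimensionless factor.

79 km

80.3 km + 409.24 km = 489.54 km; the sum is limited to 1 decimal place (4 s.f.).
Carrying full precision, 489.54 ÷ 6.2 = 78.9580645161… km; 6.2 has 2 s.f., so the result keeps min(4, 2) = 2 s.f.
Rounded to 2 significant figures: 79 km.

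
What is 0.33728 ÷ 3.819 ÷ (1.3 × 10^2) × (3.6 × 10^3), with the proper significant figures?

2.4

0.33728 ÷ 3.819 ÷ (1.3 × 10^2) × (3.6 × 10^3) = 2.44568251858…
Multiplication/division keeps the fewest significant figures: 0.33728 → 5 s.f., 3.819 → 4 s.f., 1.3 × 10^2 → 2 s.f., 3.6 × 10^3 → 2 s.f.; limit is 2.
Rounded to 2 significant figures: 2.4.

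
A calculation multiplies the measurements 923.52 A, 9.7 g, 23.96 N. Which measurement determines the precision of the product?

923.52 A → 5 s.f.; 9.7 g → 2 s.f.; 23.96 N → 4 s.f.
The fewest is 2 significant figures, from 9.7 g.

9.7 g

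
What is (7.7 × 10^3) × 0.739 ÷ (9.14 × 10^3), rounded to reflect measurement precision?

(7.7 × 10^3) × 0.739 ÷ (9.14 × 10^3) = 0.622571115974…
Multiplication/division keeps the fewest significant figures: 7.7 × 10^3 → 2 s.f., 0.739 → 3 s.f., 9.14 × 10^3 → 3 s.f.; limit is 2.
Rounded to 2 significant figures: 0.62.

0.62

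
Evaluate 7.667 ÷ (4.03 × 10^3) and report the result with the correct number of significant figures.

7.667 ÷ (4.03 × 10^3) = 0.00190248138958…
Multiplication/division keeps the fewest significant figures: 7.667 → 4 s.f., 4.03 × 10^3 → 3 s.f.; limit is 3.
Rounded to 3 significant figures: 0.00190.

0.00190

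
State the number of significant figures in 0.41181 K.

0.41181: leading zeros are not significant.

5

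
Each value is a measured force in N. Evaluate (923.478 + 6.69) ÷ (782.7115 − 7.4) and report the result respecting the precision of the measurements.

1.200

923.478 + 6.69 = 930.168, limited to 2 d.p. → 5 s.f.; 782.7115 − 7.4 = 775.3115, limited to 1 d.p. → 4 s.f.
Carrying full precision, 930.168 ÷ 775.3115 = 1.1997345583…; keep min(5, 4) = 4 s.f.
Rounded to 4 significant figures: 1.200.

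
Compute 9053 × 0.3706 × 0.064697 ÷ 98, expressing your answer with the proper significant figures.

9053 × 0.3706 × 0.064697 ÷ 98 = 2.21490958505…
Multiplication/division keeps the fewest significant figures: 9053 → 4 s.f., 0.3706 → 4 s.f., 0.064697 → 5 s.f., 98 → 2 s.f.; limit is 2.
Rounded to 2 significant figures: 2.2.

2.2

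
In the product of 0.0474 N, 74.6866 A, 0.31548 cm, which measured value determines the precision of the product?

0.0474 N → 3 s.f.; 74.6866 A → 6 s.f.; 0.31548 cm → 5 s.f.
The fewest is 3 significant figures, from 0.0474 N.

0.0474 N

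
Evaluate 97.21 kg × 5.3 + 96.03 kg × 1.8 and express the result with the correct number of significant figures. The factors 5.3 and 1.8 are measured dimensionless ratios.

6.9 × 10² kg

97.21 × 5.3 = 515.213 → 5.2 × 10² kg (2 s.f., last digit at the 10^1 place).
96.03 × 1.8 = 172.854 → 1.7 × 10² kg (2 s.f., last digit at the 10^1 place).
Sum: 688.067 kg; keep the coarser place, 10^1.
Result: 6.9 × 10² kg.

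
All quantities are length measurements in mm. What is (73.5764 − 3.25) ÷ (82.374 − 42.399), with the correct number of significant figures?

73.5764 − 3.25 = 70.3264, limited to 2 d.p. → 4 s.f.; 82.374 − 42.399 = 39.975, limited to 3 d.p. → 5 s.f.
Carrying full precision, 70.3264 ÷ 39.975 = 1.75925953721…; keep min(4, 5) = 4 s.f.
Rounded to 4 significant figures: 1.759.

1.759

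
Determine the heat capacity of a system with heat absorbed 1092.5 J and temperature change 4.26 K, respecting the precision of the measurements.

heat capacity = 1092.5 J ÷ 4.26 K = 256.455399061… J/K.
1092.5 has 5 significant figures; 4.26 has 3.
Division/multiplication keeps the fewest: 3 significant figures.
Rounded: 256 J/K.

256 J/K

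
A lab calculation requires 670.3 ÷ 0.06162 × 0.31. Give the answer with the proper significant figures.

3.4 × 10^3

670.3 ÷ 0.06162 × 0.31 = 3372.16812723…
Multiplication/division keeps the fewest significant figures: 670.3 → 4 s.f., 0.06162 → 4 s.f., 0.31 → 2 s.f.; limit is 2.
Rounded to 2 significant figures: 3.4 × 10^3.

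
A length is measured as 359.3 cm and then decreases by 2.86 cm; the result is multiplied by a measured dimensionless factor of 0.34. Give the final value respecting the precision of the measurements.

1.2 × 10² cm

359.3 cm − 2.86 cm = 356.44 cm; the difference is limited to 1 decimal place (4 s.f.).
Carrying full precision, 356.44 × 0.34 = 121.1896 cm; 0.34 has 2 s.f., so the result keeps min(4, 2) = 2 s.f.
Rounded to 2 significant figures: 1.2 × 10² cm.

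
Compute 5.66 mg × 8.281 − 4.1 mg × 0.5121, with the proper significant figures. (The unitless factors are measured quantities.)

44.8 mg

5.66 × 8.281 = 46.87046 → 46.9 mg (3 s.f., last digit at the 10^-1 place).
4.1 × 0.5121 = 2.09961 → 2.1 mg (2 s.f., last digit at the 10^-1 place).
Difference: 44.77085 mg; keep the coarser place, 10^-1.
Result: 44.8 mg.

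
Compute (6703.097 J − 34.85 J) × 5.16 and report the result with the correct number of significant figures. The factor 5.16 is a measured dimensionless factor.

6703.097 J − 34.85 J = 6668.247 J; the difference is limited to 2 decimal places (6 s.f.).
Carrying full precision, 6668.247 × 5.16 = 34408.15452 J; 5.16 has 3 s.f., so the result keeps min(6, 3) = 3 s.f.
Rounded to 3 significant figures: 3.44 × 10⁴ J.

3.44 × 10⁴ J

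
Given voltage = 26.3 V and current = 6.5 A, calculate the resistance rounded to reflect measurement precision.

resistance = 26.3 V ÷ 6.5 A = 4.04615384615… Ω.
26.3 has 3 significant figures; 6.5 has 2.
Division/multiplication keeps the fewest: 2 significant figures.
Rounded: 4.0 Ω.

4.0 Ω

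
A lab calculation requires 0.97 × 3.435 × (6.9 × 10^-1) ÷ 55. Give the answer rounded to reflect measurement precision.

4.2 × 10^-2

0.97 × 3.435 × (6.9 × 10^-1) ÷ 55 = 0.0418008272727…
Multiplication/division keeps the fewest significant figures: 0.97 → 2 s.f., 3.435 → 4 s.f., 6.9 × 10^-1 → 2 s.f., 55 → 2 s.f.; limit is 2.
Rounded to 2 significant figures: 4.2 × 10^-2.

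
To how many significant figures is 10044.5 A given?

10044.5: zeros between nonzero digits are significant.

6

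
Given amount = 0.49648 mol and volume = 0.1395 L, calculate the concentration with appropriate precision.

concentration = 0.49648 mol ÷ 0.1395 L = 3.55899641577… mol/L.
0.49648 has 5 significant figures; 0.1395 has 4.
Division/multiplication keeps the fewest: 4 significant figures.
Rounded: 3.559 mol/L.

3.559 mol/L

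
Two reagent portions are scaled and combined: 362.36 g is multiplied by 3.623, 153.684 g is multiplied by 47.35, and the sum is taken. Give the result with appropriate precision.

362.36 × 3.623 = 1312.83028 → 1313 g (4 s.f., last digit at the 10^0 place).
153.684 × 47.35 = 7276.9374 → 7277 g (4 s.f., last digit at the 10^0 place).
Sum: 8589.76768 g; keep the coarser place, 10^0.
Result: 8590. g.

8590. g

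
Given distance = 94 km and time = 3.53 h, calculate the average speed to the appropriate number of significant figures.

average speed = 94 km ÷ 3.53 h = 26.6288951841… km/h.
94 has 2 significant figures; 3.53 has 3.
Division/multiplication keeps the fewest: 2 significant figures.
Rounded: 27 km/h.

27 km/h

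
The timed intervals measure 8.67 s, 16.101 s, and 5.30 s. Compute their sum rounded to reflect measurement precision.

8.67 s + 16.101 s + 5.30 s = 30.071 s.
Addition/subtraction keeps the fewest decimal places: 8.67 → 2 decimal places, 16.101 → 3 decimal places, 5.30 → 2 decimal places; limit is 2.
Rounded to 2 decimal places: 30.07 s.

30.07 s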